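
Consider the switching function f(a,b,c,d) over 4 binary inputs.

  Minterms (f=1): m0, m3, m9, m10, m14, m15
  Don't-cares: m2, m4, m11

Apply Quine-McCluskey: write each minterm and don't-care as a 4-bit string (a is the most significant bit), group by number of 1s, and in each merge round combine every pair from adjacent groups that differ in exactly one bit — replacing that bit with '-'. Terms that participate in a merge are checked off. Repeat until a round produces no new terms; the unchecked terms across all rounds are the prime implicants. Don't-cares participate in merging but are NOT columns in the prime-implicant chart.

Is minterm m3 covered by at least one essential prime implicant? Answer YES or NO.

[col 0] 0000*, 0010*, 0011*, 0100*, 1001*, 1010*, 1011*, 1110*, 1111*
[col 1] -010*, -011*, 0-00, 00-0, 001-*, 1-10*, 1-11*, 10-1, 101-*, 111-*
[col 2] -01-, 1-1-
Prime implicants: -01-, 0-00, 00-0, 1-1-, 10-1
PI chart (minterm → PIs covering it):
  0 | 0-00,00-0
  3 | -01-  (sole → essential)
  9 | 10-1  (sole → essential)
  10 | -01-,1-1-
  14 | 1-1-  (sole → essential)
  15 | 1-1-  (sole → essential)
Essential prime implicants: -01-, 1-1-, 10-1

YES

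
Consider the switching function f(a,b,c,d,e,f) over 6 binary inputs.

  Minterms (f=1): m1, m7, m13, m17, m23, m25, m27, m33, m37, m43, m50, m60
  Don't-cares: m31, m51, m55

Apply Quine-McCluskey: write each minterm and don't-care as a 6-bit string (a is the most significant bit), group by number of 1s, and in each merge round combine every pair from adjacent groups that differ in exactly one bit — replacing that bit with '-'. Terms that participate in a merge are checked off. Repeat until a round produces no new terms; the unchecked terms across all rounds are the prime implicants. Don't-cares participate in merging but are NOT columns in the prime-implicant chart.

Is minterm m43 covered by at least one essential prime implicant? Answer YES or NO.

YES

Round 0: 000001✓ 000111✓ 001101 010001✓ 010111✓ 011001✓ 011011✓ 011111✓ 100001✓ 100101✓ 101011 110010✓ 110011✓ 110111✓ 111100
Round 1: -00001 -10111 0-0001 0-0111 01-001 01-111 011-11 0110-1 100-01 110-11 11001-
PIs = {-00001, -10111, 0-0001, 0-0111, 001101, 01-001, 01-111, 011-11, 0110-1, 100-01, 101011, 110-11, 11001-, 111100}
Coverage chart:
  m1: -00001,0-0001
  m7: 0-0111 ←essential
  m13: 001101 ←essential
  m17: 0-0001,01-001
  m23: -10111,0-0111,01-111
  m25: 01-001,0110-1
  m27: 011-11,0110-1
  m33: -00001,100-01
  m37: 100-01 ←essential
  m43: 101011 ←essential
  m50: 11001- ←essential
  m60: 111100 ←essential
Essential: 0-0111, 001101, 100-01, 101011, 11001-, 111100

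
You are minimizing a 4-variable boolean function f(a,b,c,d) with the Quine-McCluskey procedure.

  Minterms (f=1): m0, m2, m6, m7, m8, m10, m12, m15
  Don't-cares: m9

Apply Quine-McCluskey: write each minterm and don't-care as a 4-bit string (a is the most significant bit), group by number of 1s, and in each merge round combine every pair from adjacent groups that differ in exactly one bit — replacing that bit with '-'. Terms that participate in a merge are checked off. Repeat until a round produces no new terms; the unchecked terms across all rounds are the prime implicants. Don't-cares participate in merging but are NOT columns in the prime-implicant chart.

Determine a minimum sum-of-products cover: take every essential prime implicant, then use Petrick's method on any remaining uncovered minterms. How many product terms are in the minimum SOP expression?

Round 0: 0000✓ 0010✓ 0110✓ 0111✓ 1000✓ 1001✓ 1010✓ 1100✓ 1111✓
Round 1: -000✓ -010✓ -111 0-10 00-0✓ 011- 1-00 10-0✓ 100-
Round 2: -0-0
PIs = {-0-0, -111, 0-10, 011-, 1-00, 100-}
Coverage chart:
  m0: -0-0 ←essential
  m2: -0-0,0-10
  m6: 0-10,011-
  m7: -111,011-
  m8: -0-0,1-00,100-
  m10: -0-0 ←essential
  m12: 1-00 ←essential
  m15: -111 ←essential
Essential: -0-0, -111, 1-00
Petrick residual → 0-10
Min cover (4 terms): b'd' + bcd + a'cd' + ac'd'

4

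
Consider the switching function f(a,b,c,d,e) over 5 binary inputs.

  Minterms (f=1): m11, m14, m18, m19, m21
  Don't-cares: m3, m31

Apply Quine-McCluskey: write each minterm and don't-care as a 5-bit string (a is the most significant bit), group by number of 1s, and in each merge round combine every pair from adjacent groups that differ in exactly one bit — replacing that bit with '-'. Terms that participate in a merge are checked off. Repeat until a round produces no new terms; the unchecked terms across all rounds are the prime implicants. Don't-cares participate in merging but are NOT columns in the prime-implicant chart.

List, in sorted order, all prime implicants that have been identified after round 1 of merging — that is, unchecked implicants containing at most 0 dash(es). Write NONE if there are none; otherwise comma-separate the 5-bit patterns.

Round 0: 00011✓ 01011✓ 01110 10010✓ 10011✓ 10101 11111
Round 1: -0011 0-011 1001-
PIs = {-0011, 0-011, 01110, 1001-, 10101, 11111}

01110, 10101, 11111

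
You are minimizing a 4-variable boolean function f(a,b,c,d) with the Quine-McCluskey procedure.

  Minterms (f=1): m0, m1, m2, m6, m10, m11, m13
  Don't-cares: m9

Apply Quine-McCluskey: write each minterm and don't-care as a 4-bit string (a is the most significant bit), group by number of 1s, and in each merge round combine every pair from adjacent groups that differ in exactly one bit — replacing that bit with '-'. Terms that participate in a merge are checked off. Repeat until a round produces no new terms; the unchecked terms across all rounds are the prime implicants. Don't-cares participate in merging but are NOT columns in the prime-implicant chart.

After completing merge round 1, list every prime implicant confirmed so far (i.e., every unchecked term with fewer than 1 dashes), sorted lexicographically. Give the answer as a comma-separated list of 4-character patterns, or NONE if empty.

[col 0] 0000*, 0001*, 0010*, 0110*, 1001*, 1010*, 1011*, 1101*
[col 1] -001, -010, 0-10, 00-0, 000-, 1-01, 10-1, 101-
Prime implicants: -001, -010, 0-10, 00-0, 000-, 1-01, 10-1, 101-

NONE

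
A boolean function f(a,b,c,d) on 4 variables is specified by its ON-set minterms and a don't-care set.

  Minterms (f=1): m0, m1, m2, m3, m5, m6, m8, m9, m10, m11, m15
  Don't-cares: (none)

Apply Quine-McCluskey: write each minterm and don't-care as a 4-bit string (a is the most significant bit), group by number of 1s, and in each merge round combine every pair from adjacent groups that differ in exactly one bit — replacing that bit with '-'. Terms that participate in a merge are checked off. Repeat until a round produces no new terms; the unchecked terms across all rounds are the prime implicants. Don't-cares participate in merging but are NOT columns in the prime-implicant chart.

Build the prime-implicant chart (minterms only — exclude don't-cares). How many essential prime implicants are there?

4

Round 0: 0000✓ 0001✓ 0010✓ 0011✓ 0101✓ 0110✓ 1000✓ 1001✓ 1010✓ 1011✓ 1111✓
Round 1: -000✓ -001✓ -010✓ -011✓ 0-01 0-10 00-0✓ 00-1✓ 000-✓ 001-✓ 1-11 10-0✓ 10-1✓ 100-✓ 101-✓
Round 2: -0-0✓ -0-1✓ -00-✓ -01-✓ 00--✓ 10--✓
Round 3: -0--
PIs = {-0--, 0-01, 0-10, 1-11}
Coverage chart:
  m0: -0-- ←essential
  m1: -0--,0-01
  m2: -0--,0-10
  m3: -0-- ←essential
  m5: 0-01 ←essential
  m6: 0-10 ←essential
  m8: -0-- ←essential
  m9: -0-- ←essential
  m10: -0-- ←essential
  m11: -0--,1-11
  m15: 1-11 ←essential
Essential: -0--, 0-01, 0-10, 1-11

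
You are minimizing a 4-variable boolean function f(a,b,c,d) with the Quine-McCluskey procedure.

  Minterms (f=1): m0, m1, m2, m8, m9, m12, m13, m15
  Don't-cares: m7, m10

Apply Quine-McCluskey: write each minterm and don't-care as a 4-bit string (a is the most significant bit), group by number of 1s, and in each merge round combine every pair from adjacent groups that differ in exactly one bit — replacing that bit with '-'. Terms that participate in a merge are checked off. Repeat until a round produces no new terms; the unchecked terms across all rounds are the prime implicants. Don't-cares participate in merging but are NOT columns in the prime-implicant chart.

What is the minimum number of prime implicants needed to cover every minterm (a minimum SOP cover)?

4

size-2^0 implicants → 0000(✓)  0001(✓)  0010(✓)  0111(✓)  1000(✓)  1001(✓)  1010(✓)  1100(✓)  1101(✓)  1111(✓)
size-2^1 implicants → -000(✓)  -001(✓)  -010(✓)  -111  00-0(✓)  000-(✓)  1-00(✓)  1-01(✓)  10-0(✓)  100-(✓)  11-1  110-(✓)
size-2^2 implicants → -0-0  -00-  1-0-
Unchecked terms (primes): -0-0, -00-, -111, 1-0-, 11-1
Minterm coverage:
  m0 ⊆ -0-0,-00-
  m1 ⊆ -00- [E]
  m2 ⊆ -0-0 [E]
  m8 ⊆ -0-0,-00-,1-0-
  m9 ⊆ -00-,1-0-
  m12 ⊆ 1-0- [E]
  m13 ⊆ 1-0-,11-1
  m15 ⊆ -111,11-1
E = {-0-0, -00-, 1-0-}
Petrick residual → -111
Cover = b'd' + b'c' + bcd + ac'  |cover|=4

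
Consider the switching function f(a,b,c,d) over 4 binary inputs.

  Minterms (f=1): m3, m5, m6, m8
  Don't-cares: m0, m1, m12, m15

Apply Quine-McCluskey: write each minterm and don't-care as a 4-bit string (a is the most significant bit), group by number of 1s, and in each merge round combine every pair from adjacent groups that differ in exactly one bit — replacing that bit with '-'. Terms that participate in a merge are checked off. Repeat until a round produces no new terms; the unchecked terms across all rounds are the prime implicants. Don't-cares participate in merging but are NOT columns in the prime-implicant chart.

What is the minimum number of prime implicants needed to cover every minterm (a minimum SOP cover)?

[col 0] 0000*, 0001*, 0011*, 0101*, 0110, 1000*, 1100*, 1111
[col 1] -000, 0-01, 00-1, 000-, 1-00
Prime implicants: -000, 0-01, 00-1, 000-, 0110, 1-00, 1111
PI chart (minterm → PIs covering it):
  3 | 00-1  (sole → essential)
  5 | 0-01  (sole → essential)
  6 | 0110  (sole → essential)
  8 | -000,1-00
Essential prime implicants: 0-01, 00-1, 0110
Petrick residual → -000
Minimum SOP uses 4 PIs: b'c'd' + a'c'd + a'b'd + a'bcd'

4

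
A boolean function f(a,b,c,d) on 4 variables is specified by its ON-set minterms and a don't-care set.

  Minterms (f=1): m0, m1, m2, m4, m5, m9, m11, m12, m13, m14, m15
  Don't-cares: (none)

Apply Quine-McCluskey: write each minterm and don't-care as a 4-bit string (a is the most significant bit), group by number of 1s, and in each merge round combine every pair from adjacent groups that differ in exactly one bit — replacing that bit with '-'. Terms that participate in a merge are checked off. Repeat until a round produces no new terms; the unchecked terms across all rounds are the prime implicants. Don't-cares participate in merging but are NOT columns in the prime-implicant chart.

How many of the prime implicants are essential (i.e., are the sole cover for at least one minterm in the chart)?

Round 0: 0000✓ 0001✓ 0010✓ 0100✓ 0101✓ 1001✓ 1011✓ 1100✓ 1101✓ 1110✓ 1111✓
Round 1: -001✓ -100✓ -101✓ 0-00✓ 0-01✓ 00-0 000-✓ 010-✓ 1-01✓ 1-11✓ 10-1✓ 11-0✓ 11-1✓ 110-✓ 111-✓
Round 2: --01 -10- 0-0- 1--1 11--
PIs = {--01, -10-, 0-0-, 00-0, 1--1, 11--}
Coverage chart:
  m0: 0-0-,00-0
  m1: --01,0-0-
  m2: 00-0 ←essential
  m4: -10-,0-0-
  m5: --01,-10-,0-0-
  m9: --01,1--1
  m11: 1--1 ←essential
  m12: -10-,11--
  m13: --01,-10-,1--1,11--
  m14: 11-- ←essential
  m15: 1--1,11--
Essential: 00-0, 1--1, 11--

3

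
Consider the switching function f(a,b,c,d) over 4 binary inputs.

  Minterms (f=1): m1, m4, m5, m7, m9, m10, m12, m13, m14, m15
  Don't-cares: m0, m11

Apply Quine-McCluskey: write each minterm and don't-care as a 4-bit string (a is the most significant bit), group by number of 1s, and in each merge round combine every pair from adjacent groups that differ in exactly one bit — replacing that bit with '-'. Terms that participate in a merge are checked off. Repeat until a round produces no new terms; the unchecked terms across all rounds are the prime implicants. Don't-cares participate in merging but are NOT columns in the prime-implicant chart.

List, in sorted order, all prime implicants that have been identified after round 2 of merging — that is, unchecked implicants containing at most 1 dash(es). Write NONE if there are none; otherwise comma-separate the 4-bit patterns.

size-2^0 implicants → 0000(✓)  0001(✓)  0100(✓)  0101(✓)  0111(✓)  1001(✓)  1010(✓)  1011(✓)  1100(✓)  1101(✓)  1110(✓)  1111(✓)
size-2^1 implicants → -001(✓)  -100(✓)  -101(✓)  -111(✓)  0-00(✓)  0-01(✓)  000-(✓)  01-1(✓)  010-(✓)  1-01(✓)  1-10(✓)  1-11(✓)  10-1(✓)  101-(✓)  11-0(✓)  11-1(✓)  110-(✓)  111-(✓)
size-2^2 implicants → --01  -1-1  -10-  0-0-  1--1  1-1-  11--
Unchecked terms (primes): --01, -1-1, -10-, 0-0-, 1--1, 1-1-, 11--

NONE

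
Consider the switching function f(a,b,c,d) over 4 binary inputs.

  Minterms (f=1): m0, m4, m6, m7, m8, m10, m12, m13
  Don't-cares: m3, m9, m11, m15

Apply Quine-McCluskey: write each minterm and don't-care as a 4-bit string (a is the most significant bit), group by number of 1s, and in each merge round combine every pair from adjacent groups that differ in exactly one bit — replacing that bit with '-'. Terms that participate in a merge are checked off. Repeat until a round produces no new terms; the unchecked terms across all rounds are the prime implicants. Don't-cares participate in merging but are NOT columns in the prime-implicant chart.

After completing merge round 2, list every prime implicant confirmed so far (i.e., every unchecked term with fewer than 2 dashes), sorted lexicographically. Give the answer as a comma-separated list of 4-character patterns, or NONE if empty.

01-0, 011-

size-2^0 implicants → 0000(✓)  0011(✓)  0100(✓)  0110(✓)  0111(✓)  1000(✓)  1001(✓)  1010(✓)  1011(✓)  1100(✓)  1101(✓)  1111(✓)
size-2^1 implicants → -000(✓)  -011(✓)  -100(✓)  -111(✓)  0-00(✓)  0-11(✓)  01-0  011-  1-00(✓)  1-01(✓)  1-11(✓)  10-0(✓)  10-1(✓)  100-(✓)  101-(✓)  11-1(✓)  110-(✓)
size-2^2 implicants → --00  --11  1--1  1-0-  10--
Unchecked terms (primes): --00, --11, 01-0, 011-, 1--1, 1-0-, 10--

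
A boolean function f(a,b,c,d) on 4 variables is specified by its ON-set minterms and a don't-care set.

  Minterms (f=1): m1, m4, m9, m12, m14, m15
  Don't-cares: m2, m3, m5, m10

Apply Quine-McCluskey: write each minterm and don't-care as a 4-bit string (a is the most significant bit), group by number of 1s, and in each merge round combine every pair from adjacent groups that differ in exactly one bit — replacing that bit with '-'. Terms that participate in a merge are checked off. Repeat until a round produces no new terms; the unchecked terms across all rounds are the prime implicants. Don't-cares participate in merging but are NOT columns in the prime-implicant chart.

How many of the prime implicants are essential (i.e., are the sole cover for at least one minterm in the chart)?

size-2^0 implicants → 0001(✓)  0010(✓)  0011(✓)  0100(✓)  0101(✓)  1001(✓)  1010(✓)  1100(✓)  1110(✓)  1111(✓)
size-2^1 implicants → -001  -010  -100  0-01  00-1  001-  010-  1-10  11-0  111-
Unchecked terms (primes): -001, -010, -100, 0-01, 00-1, 001-, 010-, 1-10, 11-0, 111-
Minterm coverage:
  m1 ⊆ -001,0-01,00-1
  m4 ⊆ -100,010-
  m9 ⊆ -001 [E]
  m12 ⊆ -100,11-0
  m14 ⊆ 1-10,11-0,111-
  m15 ⊆ 111- [E]
E = {-001, 111-}

2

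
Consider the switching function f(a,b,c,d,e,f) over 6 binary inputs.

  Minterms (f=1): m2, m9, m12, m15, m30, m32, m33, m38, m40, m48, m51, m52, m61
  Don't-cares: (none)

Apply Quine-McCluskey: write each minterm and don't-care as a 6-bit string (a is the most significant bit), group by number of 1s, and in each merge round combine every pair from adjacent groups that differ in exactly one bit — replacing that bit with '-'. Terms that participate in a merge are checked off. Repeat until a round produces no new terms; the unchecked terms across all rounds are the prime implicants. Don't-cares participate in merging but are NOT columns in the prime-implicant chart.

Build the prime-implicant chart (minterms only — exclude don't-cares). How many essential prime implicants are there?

Round 0: 000010 001001 001100 001111 011110 100000✓ 100001✓ 100110 101000✓ 110000✓ 110011 110100✓ 111101
Round 1: 1-0000 10-000 10000- 110-00
PIs = {000010, 001001, 001100, 001111, 011110, 1-0000, 10-000, 10000-, 100110, 110-00, 110011, 111101}
Coverage chart:
  m2: 000010 ←essential
  m9: 001001 ←essential
  m12: 001100 ←essential
  m15: 001111 ←essential
  m30: 011110 ←essential
  m32: 1-0000,10-000,10000-
  m33: 10000- ←essential
  m38: 100110 ←essential
  m40: 10-000 ←essential
  m48: 1-0000,110-00
  m51: 110011 ←essential
  m52: 110-00 ←essential
  m61: 111101 ←essential
Essential: 000010, 001001, 001100, 001111, 011110, 10-000, 10000-, 100110, 110-00, 110011, 111101

11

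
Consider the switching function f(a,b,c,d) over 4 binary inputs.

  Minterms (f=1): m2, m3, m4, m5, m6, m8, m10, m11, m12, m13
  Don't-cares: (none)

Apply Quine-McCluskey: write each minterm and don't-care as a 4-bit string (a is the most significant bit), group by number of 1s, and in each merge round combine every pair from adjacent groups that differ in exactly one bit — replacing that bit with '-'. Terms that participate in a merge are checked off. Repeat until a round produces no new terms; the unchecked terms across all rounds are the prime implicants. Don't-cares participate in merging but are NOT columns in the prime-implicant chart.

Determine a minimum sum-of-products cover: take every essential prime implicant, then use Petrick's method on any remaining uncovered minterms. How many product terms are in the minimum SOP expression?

4

[col 0] 0010*, 0011*, 0100*, 0101*, 0110*, 1000*, 1010*, 1011*, 1100*, 1101*
[col 1] -010*, -011*, -100*, -101*, 0-10, 001-*, 01-0, 010-*, 1-00, 10-0, 101-*, 110-*
[col 2] -01-, -10-
Prime implicants: -01-, -10-, 0-10, 01-0, 1-00, 10-0
PI chart (minterm → PIs covering it):
  2 | -01-,0-10
  3 | -01-  (sole → essential)
  4 | -10-,01-0
  5 | -10-  (sole → essential)
  6 | 0-10,01-0
  8 | 1-00,10-0
  10 | -01-,10-0
  11 | -01-  (sole → essential)
  12 | -10-,1-00
  13 | -10-  (sole → essential)
Essential prime implicants: -01-, -10-
Petrick residual → 0-10, 1-00
Minimum SOP uses 4 PIs: b'c + bc' + a'cd' + ac'd'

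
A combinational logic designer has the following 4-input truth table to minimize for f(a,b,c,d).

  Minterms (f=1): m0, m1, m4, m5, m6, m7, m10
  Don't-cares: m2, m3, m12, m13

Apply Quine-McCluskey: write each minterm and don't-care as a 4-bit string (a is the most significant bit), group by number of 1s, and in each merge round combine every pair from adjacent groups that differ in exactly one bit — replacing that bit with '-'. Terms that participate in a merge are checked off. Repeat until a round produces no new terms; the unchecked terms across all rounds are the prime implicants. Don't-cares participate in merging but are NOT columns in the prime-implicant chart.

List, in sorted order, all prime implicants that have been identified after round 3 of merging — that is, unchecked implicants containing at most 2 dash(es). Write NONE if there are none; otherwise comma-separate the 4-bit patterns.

-010, -10-

[col 0] 0000*, 0001*, 0010*, 0011*, 0100*, 0101*, 0110*, 0111*, 1010*, 1100*, 1101*
[col 1] -010, -100*, -101*, 0-00*, 0-01*, 0-10*, 0-11*, 00-0*, 00-1*, 000-*, 001-*, 01-0*, 01-1*, 010-*, 011-*, 110-*
[col 2] -10-, 0--0*, 0--1*, 0-0-*, 0-1-*, 00--*, 01--*
[col 3] 0---
Prime implicants: -010, -10-, 0---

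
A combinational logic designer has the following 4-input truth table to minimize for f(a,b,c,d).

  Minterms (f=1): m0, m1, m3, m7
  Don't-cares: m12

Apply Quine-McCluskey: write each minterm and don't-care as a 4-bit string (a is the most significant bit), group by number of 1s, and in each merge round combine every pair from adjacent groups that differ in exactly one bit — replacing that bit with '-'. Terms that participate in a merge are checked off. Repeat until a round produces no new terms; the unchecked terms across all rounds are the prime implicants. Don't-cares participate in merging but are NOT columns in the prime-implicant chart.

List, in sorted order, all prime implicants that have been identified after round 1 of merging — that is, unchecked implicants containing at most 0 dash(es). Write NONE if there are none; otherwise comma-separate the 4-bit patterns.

Round 0: 0000✓ 0001✓ 0011✓ 0111✓ 1100
Round 1: 0-11 00-1 000-
PIs = {0-11, 00-1, 000-, 1100}

1100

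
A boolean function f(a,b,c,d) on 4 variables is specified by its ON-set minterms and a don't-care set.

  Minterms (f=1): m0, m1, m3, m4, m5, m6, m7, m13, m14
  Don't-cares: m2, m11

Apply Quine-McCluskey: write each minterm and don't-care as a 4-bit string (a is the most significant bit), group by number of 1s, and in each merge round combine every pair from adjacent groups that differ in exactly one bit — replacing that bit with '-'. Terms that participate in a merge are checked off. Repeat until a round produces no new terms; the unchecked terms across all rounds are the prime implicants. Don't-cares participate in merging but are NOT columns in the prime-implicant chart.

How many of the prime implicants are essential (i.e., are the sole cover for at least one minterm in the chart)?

[col 0] 0000*, 0001*, 0010*, 0011*, 0100*, 0101*, 0110*, 0111*, 1011*, 1101*, 1110*
[col 1] -011, -101, -110, 0-00*, 0-01*, 0-10*, 0-11*, 00-0*, 00-1*, 000-*, 001-*, 01-0*, 01-1*, 010-*, 011-*
[col 2] 0--0*, 0--1*, 0-0-*, 0-1-*, 00--*, 01--*
[col 3] 0---
Prime implicants: -011, -101, -110, 0---
PI chart (minterm → PIs covering it):
  0 | 0---  (sole → essential)
  1 | 0---  (sole → essential)
  3 | -011,0---
  4 | 0---  (sole → essential)
  5 | -101,0---
  6 | -110,0---
  7 | 0---  (sole → essential)
  13 | -101  (sole → essential)
  14 | -110  (sole → essential)
Essential prime implicants: -101, -110, 0---

3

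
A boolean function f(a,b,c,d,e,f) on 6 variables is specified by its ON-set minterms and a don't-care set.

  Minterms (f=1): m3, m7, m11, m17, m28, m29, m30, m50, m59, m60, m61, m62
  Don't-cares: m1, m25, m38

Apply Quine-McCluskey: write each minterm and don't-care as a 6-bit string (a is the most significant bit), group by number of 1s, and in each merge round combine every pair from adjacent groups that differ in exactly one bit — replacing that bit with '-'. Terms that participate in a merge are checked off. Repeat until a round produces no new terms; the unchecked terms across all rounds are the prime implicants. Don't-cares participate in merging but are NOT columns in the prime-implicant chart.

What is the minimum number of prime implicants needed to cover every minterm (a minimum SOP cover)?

7

size-2^0 implicants → 000001(✓)  000011(✓)  000111(✓)  001011(✓)  010001(✓)  011001(✓)  011100(✓)  011101(✓)  011110(✓)  100110  110010  111011  111100(✓)  111101(✓)  111110(✓)
size-2^1 implicants → -11100(✓)  -11101(✓)  -11110(✓)  0-0001  00-011  000-11  0000-1  01-001  011-01  0111-0(✓)  01110-(✓)  1111-0(✓)  11110-(✓)
size-2^2 implicants → -111-0  -1110-
Unchecked terms (primes): -111-0, -1110-, 0-0001, 00-011, 000-11, 0000-1, 01-001, 011-01, 100110, 110010, 111011
Minterm coverage:
  m3 ⊆ 00-011,000-11,0000-1
  m7 ⊆ 000-11 [E]
  m11 ⊆ 00-011 [E]
  m17 ⊆ 0-0001,01-001
  m28 ⊆ -111-0,-1110-
  m29 ⊆ -1110-,011-01
  m30 ⊆ -111-0 [E]
  m50 ⊆ 110010 [E]
  m59 ⊆ 111011 [E]
  m60 ⊆ -111-0,-1110-
  m61 ⊆ -1110- [E]
  m62 ⊆ -111-0 [E]
E = {-111-0, -1110-, 00-011, 000-11, 110010, 111011}
Petrick residual → 0-0001
Cover = bcdf' + bcde' + a'c'd'e'f + a'b'd'ef + a'b'c'ef + abc'd'ef' + abcd'ef  |cover|=7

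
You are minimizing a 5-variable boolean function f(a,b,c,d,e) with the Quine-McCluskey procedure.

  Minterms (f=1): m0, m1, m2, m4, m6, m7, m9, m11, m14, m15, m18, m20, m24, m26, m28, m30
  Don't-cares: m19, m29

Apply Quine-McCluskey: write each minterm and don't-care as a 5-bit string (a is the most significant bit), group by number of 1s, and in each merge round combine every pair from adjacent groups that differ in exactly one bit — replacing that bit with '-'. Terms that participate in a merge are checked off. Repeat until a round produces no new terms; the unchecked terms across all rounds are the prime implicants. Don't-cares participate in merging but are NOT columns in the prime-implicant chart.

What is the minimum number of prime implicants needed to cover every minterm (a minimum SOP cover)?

[col 0] 00000*, 00001*, 00010*, 00100*, 00110*, 00111*, 01001*, 01011*, 01110*, 01111*, 10010*, 10011*, 10100*, 11000*, 11010*, 11100*, 11101*, 11110*
[col 1] -0010, -0100, -1110, 0-001, 0-110*, 0-111*, 00-00*, 00-10*, 000-0*, 0000-, 001-0*, 0011-*, 01-11, 010-1, 0111-*, 1-010, 1-100, 1001-, 11-00*, 11-10*, 110-0*, 111-0*, 1110-
[col 2] 0-11-, 00--0, 11--0
Prime implicants: -0010, -0100, -1110, 0-001, 0-11-, 00--0, 0000-, 01-11, 010-1, 1-010, 1-100, 1001-, 11--0, 1110-
PI chart (minterm → PIs covering it):
  0 | 00--0,0000-
  1 | 0-001,0000-
  2 | -0010,00--0
  4 | -0100,00--0
  6 | 0-11-,00--0
  7 | 0-11-  (sole → essential)
  9 | 0-001,010-1
  11 | 01-11,010-1
  14 | -1110,0-11-
  15 | 0-11-,01-11
  18 | -0010,1-010,1001-
  20 | -0100,1-100
  24 | 11--0  (sole → essential)
  26 | 1-010,11--0
  28 | 1-100,11--0,1110-
  30 | -1110,11--0
Essential prime implicants: 0-11-, 11--0
Petrick residual → -0010, -0100, 0000-, 010-1
Minimum SOP uses 6 PIs: b'c'de' + b'cd'e' + a'cd + a'b'c'd' + a'bc'e + abe'

6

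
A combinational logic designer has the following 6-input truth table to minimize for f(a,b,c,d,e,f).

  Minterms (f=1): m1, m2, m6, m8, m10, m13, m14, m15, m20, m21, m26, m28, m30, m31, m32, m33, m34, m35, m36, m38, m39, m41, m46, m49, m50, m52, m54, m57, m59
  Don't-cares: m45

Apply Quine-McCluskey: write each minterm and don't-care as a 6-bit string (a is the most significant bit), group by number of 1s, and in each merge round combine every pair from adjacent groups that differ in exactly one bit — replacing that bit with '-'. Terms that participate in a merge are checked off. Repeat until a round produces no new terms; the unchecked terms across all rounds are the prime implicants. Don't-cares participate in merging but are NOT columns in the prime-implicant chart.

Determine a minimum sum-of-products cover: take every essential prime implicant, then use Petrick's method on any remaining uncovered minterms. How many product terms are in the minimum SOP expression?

15

[col 0] 000001*, 000010*, 000110*, 001000*, 001010*, 001101*, 001110*, 001111*, 010100*, 010101*, 011010*, 011100*, 011110*, 011111*, 100000*, 100001*, 100010*, 100011*, 100100*, 100110*, 100111*, 101001*, 101101*, 101110*, 110001*, 110010*, 110100*, 110110*, 111001*, 111011*
[col 1] -00001, -00010*, -00110*, -01101, -01110*, -10100, 0-1010*, 0-1110*, 0-1111*, 00-010*, 00-110*, 000-10*, 001-10*, 0010-0, 0011-1, 00111-*, 01-100, 01010-, 011-10*, 0111-0, 01111-*, 1-0001*, 1-0010*, 1-0100*, 1-0110*, 1-1001*, 10-001*, 10-110*, 100-00*, 100-10*, 100-11*, 1000-0*, 1000-1*, 10000-*, 10001-*, 1001-0*, 10011-*, 101-01, 11-001*, 110-10*, 1101-0*, 1110-1
[col 2] -0-110, -00-10, 0-1-10, 0-111-, 00--10, 1--001, 1-0-10, 1-01-0, 100--0, 100-1-, 1000--
Prime implicants: -0-110, -00-10, -00001, -01101, -10100, 0-1-10, 0-111-, 00--10, 0010-0, 0011-1, 01-100, 01010-, 0111-0, 1--001, 1-0-10, 1-01-0, 100--0, 100-1-, 1000--, 101-01, 1110-1
PI chart (minterm → PIs covering it):
  1 | -00001  (sole → essential)
  2 | -00-10,00--10
  6 | -0-110,-00-10,00--10
  8 | 0010-0  (sole → essential)
  10 | 0-1-10,00--10,0010-0
  13 | -01101,0011-1
  14 | -0-110,0-1-10,0-111-,00--10
  15 | 0-111-,0011-1
  20 | -10100,01-100,01010-
  21 | 01010-  (sole → essential)
  26 | 0-1-10  (sole → essential)
  28 | 01-100,0111-0
  30 | 0-1-10,0-111-,0111-0
  31 | 0-111-  (sole → essential)
  32 | 100--0,1000--
  33 | -00001,1--001,1000--
  34 | -00-10,1-0-10,100--0,100-1-,1000--
  35 | 100-1-,1000--
  36 | 1-01-0,100--0
  38 | -0-110,-00-10,1-0-10,1-01-0,100--0,100-1-
  39 | 100-1-  (sole → essential)
  41 | 1--001,101-01
  46 | -0-110  (sole → essential)
  49 | 1--001  (sole → essential)
  50 | 1-0-10  (sole → essential)
  52 | -10100,1-01-0
  54 | 1-0-10,1-01-0
  57 | 1--001,1110-1
  59 | 1110-1  (sole → essential)
Essential prime implicants: -0-110, -00001, 0-1-10, 0-111-, 0010-0, 01010-, 1--001, 1-0-10, 100-1-, 1110-1
Petrick residual → -00-10, -01101, -10100, 01-100, 100--0
Minimum SOP uses 15 PIs: b'def' + b'c'ef' + b'c'd'e'f + b'cde'f + bc'de'f' + a'cef' + a'cde + a'b'cd'f' + a'bde'f' + a'bc'de' + ad'e'f + ac'ef' + ab'c'f' + ab'c'e + abcd'f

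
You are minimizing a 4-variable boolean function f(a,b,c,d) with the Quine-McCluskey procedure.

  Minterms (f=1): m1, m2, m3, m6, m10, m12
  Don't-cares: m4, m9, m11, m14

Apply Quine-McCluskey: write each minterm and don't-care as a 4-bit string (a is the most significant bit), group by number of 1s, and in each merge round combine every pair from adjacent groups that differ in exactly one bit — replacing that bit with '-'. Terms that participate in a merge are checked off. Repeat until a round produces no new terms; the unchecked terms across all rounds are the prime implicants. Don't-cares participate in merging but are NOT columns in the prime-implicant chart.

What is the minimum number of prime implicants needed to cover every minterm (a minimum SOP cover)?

3

size-2^0 implicants → 0001(✓)  0010(✓)  0011(✓)  0100(✓)  0110(✓)  1001(✓)  1010(✓)  1011(✓)  1100(✓)  1110(✓)
size-2^1 implicants → -001(✓)  -010(✓)  -011(✓)  -100(✓)  -110(✓)  0-10(✓)  00-1(✓)  001-(✓)  01-0(✓)  1-10(✓)  10-1(✓)  101-(✓)  11-0(✓)
size-2^2 implicants → --10  -0-1  -01-  -1-0
Unchecked terms (primes): --10, -0-1, -01-, -1-0
Minterm coverage:
  m1 ⊆ -0-1 [E]
  m2 ⊆ --10,-01-
  m3 ⊆ -0-1,-01-
  m6 ⊆ --10,-1-0
  m10 ⊆ --10,-01-
  m12 ⊆ -1-0 [E]
E = {-0-1, -1-0}
Petrick residual → --10
Cover = cd' + b'd + bd'  |cover|=3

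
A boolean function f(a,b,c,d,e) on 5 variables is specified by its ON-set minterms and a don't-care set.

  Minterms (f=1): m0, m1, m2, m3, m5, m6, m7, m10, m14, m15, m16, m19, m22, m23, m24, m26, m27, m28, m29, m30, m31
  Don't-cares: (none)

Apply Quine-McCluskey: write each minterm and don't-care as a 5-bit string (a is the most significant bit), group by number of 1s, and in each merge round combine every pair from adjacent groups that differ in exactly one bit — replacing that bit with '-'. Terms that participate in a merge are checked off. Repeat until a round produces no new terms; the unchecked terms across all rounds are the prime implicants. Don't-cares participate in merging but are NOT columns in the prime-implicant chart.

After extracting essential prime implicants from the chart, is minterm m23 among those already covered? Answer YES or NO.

YES

size-2^0 implicants → 00000(✓)  00001(✓)  00010(✓)  00011(✓)  00101(✓)  00110(✓)  00111(✓)  01010(✓)  01110(✓)  01111(✓)  10000(✓)  10011(✓)  10110(✓)  10111(✓)  11000(✓)  11010(✓)  11011(✓)  11100(✓)  11101(✓)  11110(✓)  11111(✓)
size-2^1 implicants → -0000  -0011(✓)  -0110(✓)  -0111(✓)  -1010(✓)  -1110(✓)  -1111(✓)  0-010(✓)  0-110(✓)  0-111(✓)  00-01(✓)  00-10(✓)  00-11(✓)  000-0(✓)  000-1(✓)  0000-(✓)  0001-(✓)  001-1(✓)  0011-(✓)  01-10(✓)  0111-(✓)  1-000  1-011(✓)  1-110(✓)  1-111(✓)  10-11(✓)  1011-(✓)  11-00(✓)  11-10(✓)  11-11(✓)  110-0(✓)  1101-(✓)  111-0(✓)  111-1(✓)  1110-(✓)  1111-(✓)
size-2^2 implicants → --110(✓)  --111(✓)  -0-11  -011-(✓)  -1-10  -111-(✓)  0--10  0-11-(✓)  00--1  00-1-  000--  1--11  1-11-(✓)  11--0  11-1-  111--
size-2^3 implicants → --11-
Unchecked terms (primes): --11-, -0-11, -0000, -1-10, 0--10, 00--1, 00-1-, 000--, 1--11, 1-000, 11--0, 11-1-, 111--
Minterm coverage:
  m0 ⊆ -0000,000--
  m1 ⊆ 00--1,000--
  m2 ⊆ 0--10,00-1-,000--
  m3 ⊆ -0-11,00--1,00-1-,000--
  m5 ⊆ 00--1 [E]
  m6 ⊆ --11-,0--10,00-1-
  m7 ⊆ --11-,-0-11,00--1,00-1-
  m10 ⊆ -1-10,0--10
  m14 ⊆ --11-,-1-10,0--10
  m15 ⊆ --11- [E]
  m16 ⊆ -0000,1-000
  m19 ⊆ -0-11,1--11
  m22 ⊆ --11- [E]
  m23 ⊆ --11-,-0-11,1--11
  m24 ⊆ 1-000,11--0
  m26 ⊆ -1-10,11--0,11-1-
  m27 ⊆ 1--11,11-1-
  m28 ⊆ 11--0,111--
  m29 ⊆ 111-- [E]
  m30 ⊆ --11-,-1-10,11--0,11-1-,111--
  m31 ⊆ --11-,1--11,11-1-,111--
E = {--11-, 00--1, 111--}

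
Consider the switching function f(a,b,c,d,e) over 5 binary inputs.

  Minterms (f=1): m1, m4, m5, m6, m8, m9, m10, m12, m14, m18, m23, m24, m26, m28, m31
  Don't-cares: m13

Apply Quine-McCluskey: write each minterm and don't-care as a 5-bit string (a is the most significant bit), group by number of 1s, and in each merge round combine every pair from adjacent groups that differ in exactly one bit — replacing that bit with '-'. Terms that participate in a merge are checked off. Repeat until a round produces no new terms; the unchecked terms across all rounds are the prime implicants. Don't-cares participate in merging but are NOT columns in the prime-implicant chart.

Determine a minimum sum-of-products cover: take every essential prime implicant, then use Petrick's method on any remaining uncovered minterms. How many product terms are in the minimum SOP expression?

size-2^0 implicants → 00001(✓)  00100(✓)  00101(✓)  00110(✓)  01000(✓)  01001(✓)  01010(✓)  01100(✓)  01101(✓)  01110(✓)  10010(✓)  10111(✓)  11000(✓)  11010(✓)  11100(✓)  11111(✓)
size-2^1 implicants → -1000(✓)  -1010(✓)  -1100(✓)  0-001(✓)  0-100(✓)  0-101(✓)  0-110(✓)  00-01(✓)  001-0(✓)  0010-(✓)  01-00(✓)  01-01(✓)  01-10(✓)  010-0(✓)  0100-(✓)  011-0(✓)  0110-(✓)  1-010  1-111  11-00(✓)  110-0(✓)
size-2^2 implicants → -1-00  -10-0  0--01  0-1-0  0-10-  01--0  01-0-
Unchecked terms (primes): -1-00, -10-0, 0--01, 0-1-0, 0-10-, 01--0, 01-0-, 1-010, 1-111
Minterm coverage:
  m1 ⊆ 0--01 [E]
  m4 ⊆ 0-1-0,0-10-
  m5 ⊆ 0--01,0-10-
  m6 ⊆ 0-1-0 [E]
  m8 ⊆ -1-00,-10-0,01--0,01-0-
  m9 ⊆ 0--01,01-0-
  m10 ⊆ -10-0,01--0
  m12 ⊆ -1-00,0-1-0,0-10-,01--0,01-0-
  m14 ⊆ 0-1-0,01--0
  m18 ⊆ 1-010 [E]
  m23 ⊆ 1-111 [E]
  m24 ⊆ -1-00,-10-0
  m26 ⊆ -10-0,1-010
  m28 ⊆ -1-00 [E]
  m31 ⊆ 1-111 [E]
E = {-1-00, 0--01, 0-1-0, 1-010, 1-111}
Petrick residual → -10-0
Cover = bd'e' + bc'e' + a'd'e + a'ce' + ac'de' + acde  |cover|=6

6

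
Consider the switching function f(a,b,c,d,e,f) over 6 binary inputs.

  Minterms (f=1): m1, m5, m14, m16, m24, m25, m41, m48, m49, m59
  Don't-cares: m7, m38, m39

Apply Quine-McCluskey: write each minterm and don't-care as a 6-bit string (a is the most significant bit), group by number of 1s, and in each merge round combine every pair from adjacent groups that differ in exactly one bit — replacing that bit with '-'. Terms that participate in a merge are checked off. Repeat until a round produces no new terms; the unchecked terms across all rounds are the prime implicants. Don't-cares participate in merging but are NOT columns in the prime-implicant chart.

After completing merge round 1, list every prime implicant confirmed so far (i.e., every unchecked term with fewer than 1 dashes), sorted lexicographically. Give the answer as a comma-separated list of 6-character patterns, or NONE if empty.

[col 0] 000001*, 000101*, 000111*, 001110, 010000*, 011000*, 011001*, 100110*, 100111*, 101001, 110000*, 110001*, 111011
[col 1] -00111, -10000, 000-01, 0001-1, 01-000, 01100-, 10011-, 11000-
Prime implicants: -00111, -10000, 000-01, 0001-1, 001110, 01-000, 01100-, 10011-, 101001, 11000-, 111011

001110, 101001, 111011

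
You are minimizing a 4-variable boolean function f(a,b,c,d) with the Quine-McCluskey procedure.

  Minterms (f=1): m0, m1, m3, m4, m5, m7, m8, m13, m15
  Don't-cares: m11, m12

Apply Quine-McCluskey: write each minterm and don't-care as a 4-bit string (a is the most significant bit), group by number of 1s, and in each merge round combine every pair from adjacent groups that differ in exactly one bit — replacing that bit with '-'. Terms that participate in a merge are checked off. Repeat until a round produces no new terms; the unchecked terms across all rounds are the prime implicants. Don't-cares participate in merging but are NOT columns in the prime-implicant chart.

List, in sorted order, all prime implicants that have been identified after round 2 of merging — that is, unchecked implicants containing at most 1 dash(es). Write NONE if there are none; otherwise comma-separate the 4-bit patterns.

[col 0] 0000*, 0001*, 0011*, 0100*, 0101*, 0111*, 1000*, 1011*, 1100*, 1101*, 1111*
[col 1] -000*, -011*, -100*, -101*, -111*, 0-00*, 0-01*, 0-11*, 00-1*, 000-*, 01-1*, 010-*, 1-00*, 1-11*, 11-1*, 110-*
[col 2] --00, --11, -1-1, -10-, 0--1, 0-0-
Prime implicants: --00, --11, -1-1, -10-, 0--1, 0-0-

NONE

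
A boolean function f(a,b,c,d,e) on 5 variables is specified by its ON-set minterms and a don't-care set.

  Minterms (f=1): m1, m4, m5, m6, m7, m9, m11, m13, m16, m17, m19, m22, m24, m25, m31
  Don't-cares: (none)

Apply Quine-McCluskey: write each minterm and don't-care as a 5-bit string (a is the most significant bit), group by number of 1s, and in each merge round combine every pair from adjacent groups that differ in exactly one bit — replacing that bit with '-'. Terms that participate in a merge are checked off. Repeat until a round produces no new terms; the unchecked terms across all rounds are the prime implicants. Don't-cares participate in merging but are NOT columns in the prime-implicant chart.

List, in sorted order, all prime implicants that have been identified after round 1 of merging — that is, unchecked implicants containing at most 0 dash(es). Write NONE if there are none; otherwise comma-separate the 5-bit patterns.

Round 0: 00001✓ 00100✓ 00101✓ 00110✓ 00111✓ 01001✓ 01011✓ 01101✓ 10000✓ 10001✓ 10011✓ 10110✓ 11000✓ 11001✓ 11111
Round 1: -0001✓ -0110 -1001✓ 0-001✓ 0-101✓ 00-01✓ 001-0✓ 001-1✓ 0010-✓ 0011-✓ 01-01✓ 010-1 1-000✓ 1-001✓ 100-1 1000-✓ 1100-✓
Round 2: --001 0--01 001-- 1-00-
PIs = {--001, -0110, 0--01, 001--, 010-1, 1-00-, 100-1, 11111}

11111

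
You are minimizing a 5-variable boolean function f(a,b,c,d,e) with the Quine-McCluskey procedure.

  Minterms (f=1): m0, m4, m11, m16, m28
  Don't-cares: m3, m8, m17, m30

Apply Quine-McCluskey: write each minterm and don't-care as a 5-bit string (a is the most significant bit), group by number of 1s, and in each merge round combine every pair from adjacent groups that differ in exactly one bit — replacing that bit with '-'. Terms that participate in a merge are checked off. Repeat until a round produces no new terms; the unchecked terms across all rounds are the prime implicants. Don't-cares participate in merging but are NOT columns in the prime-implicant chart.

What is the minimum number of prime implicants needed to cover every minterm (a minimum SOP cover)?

4

size-2^0 implicants → 00000(✓)  00011(✓)  00100(✓)  01000(✓)  01011(✓)  10000(✓)  10001(✓)  11100(✓)  11110(✓)
size-2^1 implicants → -0000  0-000  0-011  00-00  1000-  111-0
Unchecked terms (primes): -0000, 0-000, 0-011, 00-00, 1000-, 111-0
Minterm coverage:
  m0 ⊆ -0000,0-000,00-00
  m4 ⊆ 00-00 [E]
  m11 ⊆ 0-011 [E]
  m16 ⊆ -0000,1000-
  m28 ⊆ 111-0 [E]
E = {0-011, 00-00, 111-0}
Petrick residual → -0000
Cover = b'c'd'e' + a'c'de + a'b'd'e' + abce'  |cover|=4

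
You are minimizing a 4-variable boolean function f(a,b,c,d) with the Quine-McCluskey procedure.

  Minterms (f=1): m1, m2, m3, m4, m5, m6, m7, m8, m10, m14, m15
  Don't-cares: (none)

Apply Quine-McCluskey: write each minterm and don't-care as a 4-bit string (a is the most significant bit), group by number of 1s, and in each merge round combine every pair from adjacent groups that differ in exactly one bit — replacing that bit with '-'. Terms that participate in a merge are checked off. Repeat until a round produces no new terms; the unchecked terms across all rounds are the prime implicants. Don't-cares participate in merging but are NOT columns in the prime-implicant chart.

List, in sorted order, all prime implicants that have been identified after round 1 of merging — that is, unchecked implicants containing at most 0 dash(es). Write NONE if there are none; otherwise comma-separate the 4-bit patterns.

NONE

size-2^0 implicants → 0001(✓)  0010(✓)  0011(✓)  0100(✓)  0101(✓)  0110(✓)  0111(✓)  1000(✓)  1010(✓)  1110(✓)  1111(✓)
size-2^1 implicants → -010(✓)  -110(✓)  -111(✓)  0-01(✓)  0-10(✓)  0-11(✓)  00-1(✓)  001-(✓)  01-0(✓)  01-1(✓)  010-(✓)  011-(✓)  1-10(✓)  10-0  111-(✓)
size-2^2 implicants → --10  -11-  0--1  0-1-  01--
Unchecked terms (primes): --10, -11-, 0--1, 0-1-, 01--, 10-0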